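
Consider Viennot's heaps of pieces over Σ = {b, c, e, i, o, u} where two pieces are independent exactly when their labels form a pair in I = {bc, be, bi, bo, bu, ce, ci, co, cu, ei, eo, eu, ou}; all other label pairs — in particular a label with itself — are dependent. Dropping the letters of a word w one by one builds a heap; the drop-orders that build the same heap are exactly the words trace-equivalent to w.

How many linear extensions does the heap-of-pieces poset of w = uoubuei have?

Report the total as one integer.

#0=u has no predecessor
#1=o has no predecessor
#2=u depends on [0:u]
#3=b has no predecessor
#4=u depends on [2:u]
#5=e has no predecessor
#6=i depends on [1:o, 4:u]
sources: [0:u, 1:o, 3:b, 5:e]
N(rest) = Σ N(rest − s) over sources s of rest; N(one piece) = 1:
  size 1 → [3]=1  [5]=1  [6]=1
  size 2 → [1,6]=1  [3,5]=2  [3,6]=2  [4,6]=1  [5,6]=2
  size 3 → [1,3,6]=3  [1,4,6]=2  [1,5,6]=3  [2,4,6]=1  [3,4,6]=3  [3,5,6]=6  [4,5,6]=3
  size 4 → [0,2,4,6]=1  [1,2,4,6]=3  [1,3,4,6]=8  [1,3,5,6]=12  [1,4,5,6]=8  [2,3,4,6]=4  [2,4,5,6]=4  [3,4,5,6]=12
  size 5 → [0,1,2,4,6]=4  [0,2,3,4,6]=5  [0,2,4,5,6]=5  [1,2,3,4,6]=15  [1,2,4,5,6]=15  [1,3,4,5,6]=40  [2,3,4,5,6]=20
  first=0(u) contributes 90
  first=1(o) contributes 30
  first=3(b) contributes 24
  first=5(e) contributes 24
|[w]| = 168

168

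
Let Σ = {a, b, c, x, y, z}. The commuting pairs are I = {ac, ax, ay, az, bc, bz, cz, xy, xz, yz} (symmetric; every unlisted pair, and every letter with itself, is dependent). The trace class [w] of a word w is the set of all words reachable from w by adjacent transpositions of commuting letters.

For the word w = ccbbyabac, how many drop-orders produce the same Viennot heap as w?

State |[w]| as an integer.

piece 0:c — minimal
piece 1:c rests on {0:c}
piece 2:b — minimal
piece 3:b rests on {2:b}
piece 4:y rests on {1:c, 3:b}
piece 5:a rests on {3:b}
piece 6:b rests on {4:y, 5:a}
piece 7:a rests on {6:b}
piece 8:c rests on {4:y}
minimal pieces: {0:c, 2:b}
ways to finish when only these pieces remain (= sum over removing one remaining piece with nothing left below it):
  1 left: {7}→1  {8}→1
  2 left: {6,7}→1  {7,8}→2
  3 left: {5,6,7}→1  {6,7,8}→3
  4 left: {4,6,7,8}→3  {5,6,7,8}→4
  5 left: {1,4,6,7,8}→3  {4,5,6,7,8}→7
  6 left: {0,1,4,6,7,8}→3  {1,4,5,6,7,8}→10  {3,4,5,6,7,8}→7
  7 left: {0,1,4,5,6,7,8}→13  {1,3,4,5,6,7,8}→17  {2,3,4,5,6,7,8}→7
  placing 0:c first → 24 extensions
  placing 2:b first → 30 extensions
total linear extensions = 54

54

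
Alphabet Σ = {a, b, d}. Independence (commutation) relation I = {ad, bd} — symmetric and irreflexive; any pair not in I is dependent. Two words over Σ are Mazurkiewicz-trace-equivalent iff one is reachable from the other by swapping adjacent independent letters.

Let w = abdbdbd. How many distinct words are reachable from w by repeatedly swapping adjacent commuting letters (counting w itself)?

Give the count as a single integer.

35

drop 0:a onto floor
drop 1:b onto {0:a}
drop 2:d onto floor
drop 3:b onto {1:b}
drop 4:d onto {2:d}
drop 5:b onto {3:b}
drop 6:d onto {4:d}
ground layer = {0:a, 2:d}
drop-orders for the pieces not yet dropped (sum over which currently-grounded one goes next):
  1 to go: {5} 1  {6} 1
  2 to go: {3,5} 1  {4,6} 1  {5,6} 2
  3 to go: {1,3,5} 1  {2,4,6} 1  {3,5,6} 3  {4,5,6} 3
  4 to go: {0,1,3,5} 1  {1,3,5,6} 4  {2,4,5,6} 4  {3,4,5,6} 6
  5 to go: {0,1,3,5,6} 5  {1,3,4,5,6} 10  {2,3,4,5,6} 10
  if 0:a drops first: 20 orders
  if 2:d drops first: 15 orders
heap linearizations: 35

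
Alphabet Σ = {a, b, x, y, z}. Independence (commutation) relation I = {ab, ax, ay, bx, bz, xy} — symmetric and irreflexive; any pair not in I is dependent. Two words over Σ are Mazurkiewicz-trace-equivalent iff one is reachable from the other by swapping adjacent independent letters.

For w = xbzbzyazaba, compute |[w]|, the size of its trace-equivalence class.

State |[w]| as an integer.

110

piece 0:x — minimal
piece 1:b — minimal
piece 2:z rests on {0:x}
piece 3:b rests on {1:b}
piece 4:z rests on {2:z}
piece 5:y rests on {3:b, 4:z}
piece 6:a rests on {4:z}
piece 7:z rests on {5:y, 6:a}
piece 8:a rests on {7:z}
piece 9:b rests on {5:y}
piece 10:a rests on {8:a}
minimal pieces: {0:x, 1:b}
ways to finish when only these pieces remain (= sum over removing one remaining piece with nothing left below it):
  1 left: {9}→1  {10}→1
  2 left: {8,10}→1  {9,10}→2
  3 left: {7,8,10}→1  {8,9,10}→3
  4 left: {6,7,8,10}→1  {7,8,9,10}→4
  5 left: {5,7,8,9,10}→4  {6,7,8,9,10}→5
  6 left: {3,5,7,8,9,10}→4  {5,6,7,8,9,10}→9
  7 left: {1,3,5,7,8,9,10}→4  {3,5,6,7,8,9,10}→13  {4,5,6,7,8,9,10}→9
  8 left: {1,3,5,6,7,8,9,10}→17  {2,4,5,6,7,8,9,10}→9  {3,4,5,6,7,8,9,10}→22
  9 left: {0,2,4,5,6,7,8,9,10}→9  {1,3,4,5,6,7,8,9,10}→39  {2,3,4,5,6,7,8,9,10}→31
  placing 0:x first → 70 extensions
  placing 1:b first → 40 extensions
total linear extensions = 110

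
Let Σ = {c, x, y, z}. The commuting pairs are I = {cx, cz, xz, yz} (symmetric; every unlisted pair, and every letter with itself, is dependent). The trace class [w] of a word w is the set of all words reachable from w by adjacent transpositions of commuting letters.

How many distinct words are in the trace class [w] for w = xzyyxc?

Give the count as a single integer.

12

#0=x has no predecessor
#1=z has no predecessor
#2=y depends on [0:x]
#3=y depends on [2:y]
#4=x depends on [3:y]
#5=c depends on [3:y]
sources: [0:x, 1:z]
N(rest) = Σ N(rest − s) over sources s of rest; N(one piece) = 1:
  size 1 → [1]=1  [4]=1  [5]=1
  size 2 → [1,4]=2  [1,5]=2  [4,5]=2
  size 3 → [1,4,5]=6  [3,4,5]=2
  size 4 → [1,3,4,5]=8  [2,3,4,5]=2
  first=0(x) contributes 10
  first=1(z) contributes 2
|[w]| = 12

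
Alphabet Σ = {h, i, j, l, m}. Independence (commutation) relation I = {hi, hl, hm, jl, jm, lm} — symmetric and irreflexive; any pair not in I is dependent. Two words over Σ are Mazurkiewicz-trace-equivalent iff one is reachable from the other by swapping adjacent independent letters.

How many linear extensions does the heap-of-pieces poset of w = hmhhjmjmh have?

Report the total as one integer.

84

drop 0:h onto floor
drop 1:m onto floor
drop 2:h onto {0:h}
drop 3:h onto {2:h}
drop 4:j onto {3:h}
drop 5:m onto {1:m}
drop 6:j onto {4:j}
drop 7:m onto {5:m}
drop 8:h onto {6:j}
ground layer = {0:h, 1:m}
drop-orders for the pieces not yet dropped (sum over which currently-grounded one goes next):
  1 to go: {7} 1  {8} 1
  2 to go: {5,7} 1  {6,8} 1  {7,8} 2
  3 to go: {1,5,7} 1  {4,6,8} 1  {5,7,8} 3  {6,7,8} 3
  4 to go: {1,5,7,8} 4  {3,4,6,8} 1  {4,6,7,8} 4  {5,6,7,8} 6
  5 to go: {1,5,6,7,8} 10  {2,3,4,6,8} 1  {3,4,6,7,8} 5  {4,5,6,7,8} 10
  6 to go: {0,2,3,4,6,8} 1  {1,4,5,6,7,8} 20  {2,3,4,6,7,8} 6  {3,4,5,6,7,8} 15
  7 to go: {0,2,3,4,6,7,8} 7  {1,3,4,5,6,7,8} 35  {2,3,4,5,6,7,8} 21
  if 0:h drops first: 56 orders
  if 1:m drops first: 28 orders
heap linearizations: 84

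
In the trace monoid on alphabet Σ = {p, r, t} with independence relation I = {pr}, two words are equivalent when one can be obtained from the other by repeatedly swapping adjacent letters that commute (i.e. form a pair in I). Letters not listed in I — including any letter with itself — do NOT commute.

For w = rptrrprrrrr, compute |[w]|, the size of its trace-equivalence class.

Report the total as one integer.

0(r) covers ∅
1(p) covers ∅
2(t) covers 0:r, 1:p
3(r) covers 2:t
4(r) covers 3:r
5(p) covers 2:t
6(r) covers 4:r
7(r) covers 6:r
8(r) covers 7:r
9(r) covers 8:r
10(r) covers 9:r
floor of heap: 0:r, 1:p
completions by unplaced set U, small U first (add the entries for U minus each lowest piece of U):
  |U|=1: {5}:1  {10}:1
  |U|=2: {5,10}:2  {9,10}:1
  |U|=3: {5,9,10}:3  {8,9,10}:1
  |U|=4: {5,8,9,10}:4  {7,8,9,10}:1
  |U|=5: {5,7,8,9,10}:5  {6,7,8,9,10}:1
  |U|=6: {4,6,7,8,9,10}:1  {5,6,7,8,9,10}:6
  |U|=7: {3,4,6,7,8,9,10}:1  {4,5,6,7,8,9,10}:7
  |U|=8: {3,4,5,6,7,8,9,10}:8
  |U|=9: {2,3,4,5,6,7,8,9,10}:8
  start at 0(r): 8
  start at 1(p): 8
sum over floor = 16

16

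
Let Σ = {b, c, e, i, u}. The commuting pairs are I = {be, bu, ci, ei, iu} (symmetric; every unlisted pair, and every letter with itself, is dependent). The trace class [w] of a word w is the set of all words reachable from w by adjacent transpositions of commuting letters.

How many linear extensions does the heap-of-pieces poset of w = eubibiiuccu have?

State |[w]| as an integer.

drop 0:e onto floor
drop 1:u onto {0:e}
drop 2:b onto floor
drop 3:i onto {2:b}
drop 4:b onto {3:i}
drop 5:i onto {4:b}
drop 6:i onto {5:i}
drop 7:u onto {1:u}
drop 8:c onto {4:b, 7:u}
drop 9:c onto {8:c}
drop 10:u onto {9:c}
ground layer = {0:e, 2:b}
drop-orders for the pieces not yet dropped (sum over which currently-grounded one goes next):
  1 to go: {6} 1  {10} 1
  2 to go: {5,6} 1  {6,10} 2  {9,10} 1
  3 to go: {5,6,10} 3  {6,9,10} 3  {8,9,10} 1
  4 to go: {5,6,9,10} 6  {6,8,9,10} 4  {7,8,9,10} 1
  5 to go: {1,7,8,9,10} 1  {5,6,8,9,10} 10  {6,7,8,9,10} 5
  6 to go: {0,1,7,8,9,10} 1  {1,6,7,8,9,10} 6  {4,5,6,8,9,10} 10  {5,6,7,8,9,10} 15
  7 to go: {0,1,6,7,8,9,10} 7  {1,5,6,7,8,9,10} 21  {3,4,5,6,8,9,10} 10  {4,5,6,7,8,9,10} 25
  8 to go: {0,1,5,6,7,8,9,10} 28  {1,4,5,6,7,8,9,10} 46  {2,3,4,5,6,8,9,10} 10  {3,4,5,6,7,8,9,10} 35
  9 to go: {0,1,4,5,6,7,8,9,10} 74  {1,3,4,5,6,7,8,9,10} 81  {2,3,4,5,6,7,8,9,10} 45
  if 0:e drops first: 126 orders
  if 2:b drops first: 155 orders
heap linearizations: 281

281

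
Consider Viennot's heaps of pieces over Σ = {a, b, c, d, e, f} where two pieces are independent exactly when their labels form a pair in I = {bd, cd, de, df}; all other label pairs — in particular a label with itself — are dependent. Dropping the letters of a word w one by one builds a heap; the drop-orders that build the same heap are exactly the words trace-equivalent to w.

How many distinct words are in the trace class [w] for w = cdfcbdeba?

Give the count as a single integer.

28

piece 0:c — minimal
piece 1:d — minimal
piece 2:f rests on {0:c}
piece 3:c rests on {2:f}
piece 4:b rests on {3:c}
piece 5:d rests on {1:d}
piece 6:e rests on {4:b}
piece 7:b rests on {6:e}
piece 8:a rests on {5:d, 7:b}
minimal pieces: {0:c, 1:d}
ways to finish when only these pieces remain (= sum over removing one remaining piece with nothing left below it):
  1 left: {8}→1
  2 left: {5,8}→1  {7,8}→1
  3 left: {1,5,8}→1  {5,7,8}→2  {6,7,8}→1
  4 left: {1,5,7,8}→3  {4,6,7,8}→1  {5,6,7,8}→3
  5 left: {1,5,6,7,8}→6  {3,4,6,7,8}→1  {4,5,6,7,8}→4
  6 left: {1,4,5,6,7,8}→10  {2,3,4,6,7,8}→1  {3,4,5,6,7,8}→5
  7 left: {0,2,3,4,6,7,8}→1  {1,3,4,5,6,7,8}→15  {2,3,4,5,6,7,8}→6
  placing 0:c first → 21 extensions
  placing 1:d first → 7 extensions
total linear extensions = 28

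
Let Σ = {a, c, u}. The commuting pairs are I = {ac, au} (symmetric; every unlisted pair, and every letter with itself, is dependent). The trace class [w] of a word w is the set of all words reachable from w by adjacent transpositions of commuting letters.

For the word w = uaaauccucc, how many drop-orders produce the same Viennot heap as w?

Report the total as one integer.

120

drop 0:u onto floor
drop 1:a onto floor
drop 2:a onto {1:a}
drop 3:a onto {2:a}
drop 4:u onto {0:u}
drop 5:c onto {4:u}
drop 6:c onto {5:c}
drop 7:u onto {6:c}
drop 8:c onto {7:u}
drop 9:c onto {8:c}
ground layer = {0:u, 1:a}
drop-orders for the pieces not yet dropped (sum over which currently-grounded one goes next):
  1 to go: {3} 1  {9} 1
  2 to go: {2,3} 1  {3,9} 2  {8,9} 1
  3 to go: {1,2,3} 1  {2,3,9} 3  {3,8,9} 3  {7,8,9} 1
  4 to go: {1,2,3,9} 4  {2,3,8,9} 6  {3,7,8,9} 4  {6,7,8,9} 1
  5 to go: {1,2,3,8,9} 10  {2,3,7,8,9} 10  {3,6,7,8,9} 5  {5,6,7,8,9} 1
  6 to go: {1,2,3,7,8,9} 20  {2,3,6,7,8,9} 15  {3,5,6,7,8,9} 6  {4,5,6,7,8,9} 1
  7 to go: {0,4,5,6,7,8,9} 1  {1,2,3,6,7,8,9} 35  {2,3,5,6,7,8,9} 21  {3,4,5,6,7,8,9} 7
  8 to go: {0,3,4,5,6,7,8,9} 8  {1,2,3,5,6,7,8,9} 56  {2,3,4,5,6,7,8,9} 28
  if 0:u drops first: 84 orders
  if 1:a drops first: 36 orders
heap linearizations: 120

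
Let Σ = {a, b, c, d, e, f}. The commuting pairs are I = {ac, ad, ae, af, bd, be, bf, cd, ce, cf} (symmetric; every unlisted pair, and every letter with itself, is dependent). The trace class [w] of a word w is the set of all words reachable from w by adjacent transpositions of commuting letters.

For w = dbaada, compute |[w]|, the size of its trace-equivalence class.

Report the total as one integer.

15

#0=d has no predecessor
#1=b has no predecessor
#2=a depends on [1:b]
#3=a depends on [2:a]
#4=d depends on [0:d]
#5=a depends on [3:a]
sources: [0:d, 1:b]
N(rest) = Σ N(rest − s) over sources s of rest; N(one piece) = 1:
  size 1 → [4]=1  [5]=1
  size 2 → [0,4]=1  [3,5]=1  [4,5]=2
  size 3 → [0,4,5]=3  [2,3,5]=1  [3,4,5]=3
  size 4 → [0,3,4,5]=6  [1,2,3,5]=1  [2,3,4,5]=4
  first=0(d) contributes 5
  first=1(b) contributes 10
|[w]| = 15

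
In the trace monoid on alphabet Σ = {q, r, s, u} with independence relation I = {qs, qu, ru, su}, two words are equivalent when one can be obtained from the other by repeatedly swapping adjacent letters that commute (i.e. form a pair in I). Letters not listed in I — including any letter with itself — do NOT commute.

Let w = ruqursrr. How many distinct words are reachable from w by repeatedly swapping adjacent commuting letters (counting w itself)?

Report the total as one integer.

28

0(r) covers ∅
1(u) covers ∅
2(q) covers 0:r
3(u) covers 1:u
4(r) covers 2:q
5(s) covers 4:r
6(r) covers 5:s
7(r) covers 6:r
floor of heap: 0:r, 1:u
completions by unplaced set U, small U first (add the entries for U minus each lowest piece of U):
  |U|=1: {3}:1  {7}:1
  |U|=2: {1,3}:1  {3,7}:2  {6,7}:1
  |U|=3: {1,3,7}:3  {3,6,7}:3  {5,6,7}:1
  |U|=4: {1,3,6,7}:6  {3,5,6,7}:4  {4,5,6,7}:1
  |U|=5: {1,3,5,6,7}:10  {2,4,5,6,7}:1  {3,4,5,6,7}:5
  |U|=6: {0,2,4,5,6,7}:1  {1,3,4,5,6,7}:15  {2,3,4,5,6,7}:6
  start at 0(r): 21
  start at 1(u): 7
sum over floor = 28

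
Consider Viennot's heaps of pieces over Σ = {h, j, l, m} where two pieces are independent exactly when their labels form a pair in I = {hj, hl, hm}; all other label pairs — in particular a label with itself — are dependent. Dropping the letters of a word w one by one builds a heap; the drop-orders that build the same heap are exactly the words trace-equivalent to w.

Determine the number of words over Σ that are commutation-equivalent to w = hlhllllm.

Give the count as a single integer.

28

#0=h has no predecessor
#1=l has no predecessor
#2=h depends on [0:h]
#3=l depends on [1:l]
#4=l depends on [3:l]
#5=l depends on [4:l]
#6=l depends on [5:l]
#7=m depends on [6:l]
sources: [0:h, 1:l]
N(rest) = Σ N(rest − s) over sources s of rest; N(one piece) = 1:
  size 1 → [2]=1  [7]=1
  size 2 → [0,2]=1  [2,7]=2  [6,7]=1
  size 3 → [0,2,7]=3  [2,6,7]=3  [5,6,7]=1
  size 4 → [0,2,6,7]=6  [2,5,6,7]=4  [4,5,6,7]=1
  size 5 → [0,2,5,6,7]=10  [2,4,5,6,7]=5  [3,4,5,6,7]=1
  size 6 → [0,2,4,5,6,7]=15  [1,3,4,5,6,7]=1  [2,3,4,5,6,7]=6
  first=0(h) contributes 7
  first=1(l) contributes 21
|[w]| = 28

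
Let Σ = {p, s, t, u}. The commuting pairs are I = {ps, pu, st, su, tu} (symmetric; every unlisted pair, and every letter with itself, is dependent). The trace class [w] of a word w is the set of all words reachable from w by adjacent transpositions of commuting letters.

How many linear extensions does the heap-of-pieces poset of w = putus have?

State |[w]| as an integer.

30

0(p) covers ∅
1(u) covers ∅
2(t) covers 0:p
3(u) covers 1:u
4(s) covers ∅
floor of heap: 0:p, 1:u, 4:s
completions by unplaced set U, small U first (add the entries for U minus each lowest piece of U):
  |U|=1: {2}:1  {3}:1  {4}:1
  |U|=2: {0,2}:1  {1,3}:1  {2,3}:2  {2,4}:2  {3,4}:2
  |U|=3: {0,2,3}:3  {0,2,4}:3  {1,2,3}:3  {1,3,4}:3  {2,3,4}:6
  start at 0(p): 12
  start at 1(u): 12
  start at 4(s): 6
sum over floor = 30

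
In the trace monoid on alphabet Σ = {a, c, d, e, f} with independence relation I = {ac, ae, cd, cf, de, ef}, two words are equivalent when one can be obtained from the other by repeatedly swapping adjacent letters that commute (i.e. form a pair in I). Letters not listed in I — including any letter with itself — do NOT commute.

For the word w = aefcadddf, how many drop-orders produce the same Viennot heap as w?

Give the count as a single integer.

#0=a has no predecessor
#1=e has no predecessor
#2=f depends on [0:a]
#3=c depends on [1:e]
#4=a depends on [2:f]
#5=d depends on [4:a]
#6=d depends on [5:d]
#7=d depends on [6:d]
#8=f depends on [7:d]
sources: [0:a, 1:e]
N(rest) = Σ N(rest − s) over sources s of rest; N(one piece) = 1:
  size 1 → [3]=1  [8]=1
  size 2 → [1,3]=1  [3,8]=2  [7,8]=1
  size 3 → [1,3,8]=3  [3,7,8]=3  [6,7,8]=1
  size 4 → [1,3,7,8]=6  [3,6,7,8]=4  [5,6,7,8]=1
  size 5 → [1,3,6,7,8]=10  [3,5,6,7,8]=5  [4,5,6,7,8]=1
  size 6 → [1,3,5,6,7,8]=15  [2,4,5,6,7,8]=1  [3,4,5,6,7,8]=6
  size 7 → [0,2,4,5,6,7,8]=1  [1,3,4,5,6,7,8]=21  [2,3,4,5,6,7,8]=7
  first=0(a) contributes 28
  first=1(e) contributes 8
|[w]| = 36

36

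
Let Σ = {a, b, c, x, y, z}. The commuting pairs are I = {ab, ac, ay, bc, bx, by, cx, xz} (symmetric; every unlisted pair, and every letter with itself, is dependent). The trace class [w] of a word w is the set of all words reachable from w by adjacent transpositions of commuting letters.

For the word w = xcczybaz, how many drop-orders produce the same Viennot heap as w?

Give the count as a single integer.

drop 0:x onto floor
drop 1:c onto floor
drop 2:c onto {1:c}
drop 3:z onto {2:c}
drop 4:y onto {0:x, 3:z}
drop 5:b onto {3:z}
drop 6:a onto {0:x, 3:z}
drop 7:z onto {4:y, 5:b, 6:a}
ground layer = {0:x, 1:c}
drop-orders for the pieces not yet dropped (sum over which currently-grounded one goes next):
  1 to go: {7} 1
  2 to go: {4,7} 1  {5,7} 1  {6,7} 1
  3 to go: {4,5,7} 2  {4,6,7} 2  {5,6,7} 2
  4 to go: {0,4,6,7} 2  {4,5,6,7} 6
  5 to go: {0,4,5,6,7} 8  {3,4,5,6,7} 6
  6 to go: {0,3,4,5,6,7} 14  {2,3,4,5,6,7} 6
  if 0:x drops first: 6 orders
  if 1:c drops first: 20 orders
heap linearizations: 26

26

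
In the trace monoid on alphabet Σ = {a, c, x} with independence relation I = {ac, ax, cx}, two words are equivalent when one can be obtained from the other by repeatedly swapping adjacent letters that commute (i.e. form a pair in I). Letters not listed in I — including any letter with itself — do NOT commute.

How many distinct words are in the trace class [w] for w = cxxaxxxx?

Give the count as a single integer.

56

0(c) covers ∅
1(x) covers ∅
2(x) covers 1:x
3(a) covers ∅
4(x) covers 2:x
5(x) covers 4:x
6(x) covers 5:x
7(x) covers 6:x
floor of heap: 0:c, 1:x, 3:a
completions by unplaced set U, small U first (add the entries for U minus each lowest piece of U):
  |U|=1: {0}:1  {3}:1  {7}:1
  |U|=2: {0,3}:2  {0,7}:2  {3,7}:2  {6,7}:1
  |U|=3: {0,3,7}:6  {0,6,7}:3  {3,6,7}:3  {5,6,7}:1
  |U|=4: {0,3,6,7}:12  {0,5,6,7}:4  {3,5,6,7}:4  {4,5,6,7}:1
  |U|=5: {0,3,5,6,7}:20  {0,4,5,6,7}:5  {2,4,5,6,7}:1  {3,4,5,6,7}:5
  |U|=6: {0,2,4,5,6,7}:6  {0,3,4,5,6,7}:30  {1,2,4,5,6,7}:1  {2,3,4,5,6,7}:6
  start at 0(c): 7
  start at 1(x): 42
  start at 3(a): 7
sum over floor = 56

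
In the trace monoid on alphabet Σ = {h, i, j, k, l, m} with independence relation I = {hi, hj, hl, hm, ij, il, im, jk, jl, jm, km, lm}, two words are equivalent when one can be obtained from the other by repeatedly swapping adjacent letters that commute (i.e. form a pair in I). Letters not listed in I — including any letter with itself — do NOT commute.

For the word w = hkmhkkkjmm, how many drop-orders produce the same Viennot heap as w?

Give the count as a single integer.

drop 0:h onto floor
drop 1:k onto {0:h}
drop 2:m onto floor
drop 3:h onto {1:k}
drop 4:k onto {3:h}
drop 5:k onto {4:k}
drop 6:k onto {5:k}
drop 7:j onto floor
drop 8:m onto {2:m}
drop 9:m onto {8:m}
ground layer = {0:h, 2:m, 7:j}
drop-orders for the pieces not yet dropped (sum over which currently-grounded one goes next):
  1 to go: {6} 1  {7} 1  {9} 1
  2 to go: {5,6} 1  {6,7} 2  {6,9} 2  {7,9} 2  {8,9} 1
  3 to go: {2,8,9} 1  {4,5,6} 1  {5,6,7} 3  {5,6,9} 3  {6,7,9} 6  {6,8,9} 3  {7,8,9} 3
  4 to go: {2,6,8,9} 4  {2,7,8,9} 4  {3,4,5,6} 1  {4,5,6,7} 4  {4,5,6,9} 4  {5,6,7,9} 12  {5,6,8,9} 6  {6,7,8,9} 12
  5 to go: {1,3,4,5,6} 1  {2,5,6,8,9} 10  {2,6,7,8,9} 20  {3,4,5,6,7} 5  {3,4,5,6,9} 5  {4,5,6,7,9} 20  {4,5,6,8,9} 10  {5,6,7,8,9} 30
  6 to go: {0,1,3,4,5,6} 1  {1,3,4,5,6,7} 6  {1,3,4,5,6,9} 6  {2,4,5,6,8,9} 20  {2,5,6,7,8,9} 60  {3,4,5,6,7,9} 30  {3,4,5,6,8,9} 15  {4,5,6,7,8,9} 60
  7 to go: {0,1,3,4,5,6,7} 7  {0,1,3,4,5,6,9} 7  {1,3,4,5,6,7,9} 42  {1,3,4,5,6,8,9} 21  {2,3,4,5,6,8,9} 35  {2,4,5,6,7,8,9} 140  {3,4,5,6,7,8,9} 105
  8 to go: {0,1,3,4,5,6,7,9} 56  {0,1,3,4,5,6,8,9} 28  {1,2,3,4,5,6,8,9} 56  {1,3,4,5,6,7,8,9} 168  {2,3,4,5,6,7,8,9} 280
  if 0:h drops first: 504 orders
  if 2:m drops first: 252 orders
  if 7:j drops first: 84 orders
heap linearizations: 840

840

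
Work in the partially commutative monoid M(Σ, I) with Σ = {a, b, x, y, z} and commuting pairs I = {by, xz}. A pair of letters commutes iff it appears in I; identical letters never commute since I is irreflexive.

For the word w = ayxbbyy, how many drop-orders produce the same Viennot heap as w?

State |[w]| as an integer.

6

#0=a has no predecessor
#1=y depends on [0:a]
#2=x depends on [1:y]
#3=b depends on [2:x]
#4=b depends on [3:b]
#5=y depends on [2:x]
#6=y depends on [5:y]
sources: [0:a]
N(rest) = Σ N(rest − s) over sources s of rest; N(one piece) = 1:
  size 1 → [4]=1  [6]=1
  size 2 → [3,4]=1  [4,6]=2  [5,6]=1
  size 3 → [3,4,6]=3  [4,5,6]=3
  size 4 → [3,4,5,6]=6
  size 5 → [2,3,4,5,6]=6
  first=0(a) contributes 6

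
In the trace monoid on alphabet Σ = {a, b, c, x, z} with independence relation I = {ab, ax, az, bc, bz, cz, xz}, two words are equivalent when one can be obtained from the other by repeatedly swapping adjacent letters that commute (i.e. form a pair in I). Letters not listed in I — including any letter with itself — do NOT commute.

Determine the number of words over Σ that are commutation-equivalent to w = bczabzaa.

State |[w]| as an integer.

420

piece 0:b — minimal
piece 1:c — minimal
piece 2:z — minimal
piece 3:a rests on {1:c}
piece 4:b rests on {0:b}
piece 5:z rests on {2:z}
piece 6:a rests on {3:a}
piece 7:a rests on {6:a}
minimal pieces: {0:b, 1:c, 2:z}
ways to finish when only these pieces remain (= sum over removing one remaining piece with nothing left below it):
  1 left: {4}→1  {5}→1  {7}→1
  2 left: {0,4}→1  {2,5}→1  {4,5}→2  {4,7}→2  {5,7}→2  {6,7}→1
  3 left: {0,4,5}→3  {0,4,7}→3  {2,4,5}→3  {2,5,7}→3  {3,6,7}→1  {4,5,7}→6  {4,6,7}→3  {5,6,7}→3
  4 left: {0,2,4,5}→6  {0,4,5,7}→12  {0,4,6,7}→6  {1,3,6,7}→1  {2,4,5,7}→12  {2,5,6,7}→6  {3,4,6,7}→4  {3,5,6,7}→4  {4,5,6,7}→12
  5 left: {0,2,4,5,7}→30  {0,3,4,6,7}→10  {0,4,5,6,7}→30  {1,3,4,6,7}→5  {1,3,5,6,7}→5  {2,3,5,6,7}→10  {2,4,5,6,7}→30  {3,4,5,6,7}→20
  6 left: {0,1,3,4,6,7}→15  {0,2,4,5,6,7}→90  {0,3,4,5,6,7}→60  {1,2,3,5,6,7}→15  {1,3,4,5,6,7}→30  {2,3,4,5,6,7}→60
  placing 0:b first → 105 extensions
  placing 1:c first → 210 extensions
  placing 2:z first → 105 extensions
total linear extensions = 420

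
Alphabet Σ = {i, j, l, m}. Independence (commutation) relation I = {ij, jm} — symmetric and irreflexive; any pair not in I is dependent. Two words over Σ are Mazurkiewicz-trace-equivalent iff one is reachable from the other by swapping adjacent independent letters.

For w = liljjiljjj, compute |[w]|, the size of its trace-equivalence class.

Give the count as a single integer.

#0=l has no predecessor
#1=i depends on [0:l]
#2=l depends on [1:i]
#3=j depends on [2:l]
#4=j depends on [3:j]
#5=i depends on [2:l]
#6=l depends on [4:j, 5:i]
#7=j depends on [6:l]
#8=j depends on [7:j]
#9=j depends on [8:j]
sources: [0:l]
N(rest) = Σ N(rest − s) over sources s of rest; N(one piece) = 1:
  size 1 → [9]=1
  size 2 → [8,9]=1
  size 3 → [7,8,9]=1
  size 4 → [6,7,8,9]=1
  size 5 → [4,6,7,8,9]=1  [5,6,7,8,9]=1
  size 6 → [3,4,6,7,8,9]=1  [4,5,6,7,8,9]=2
  size 7 → [3,4,5,6,7,8,9]=3
  size 8 → [2,3,4,5,6,7,8,9]=3
  first=0(l) contributes 3

3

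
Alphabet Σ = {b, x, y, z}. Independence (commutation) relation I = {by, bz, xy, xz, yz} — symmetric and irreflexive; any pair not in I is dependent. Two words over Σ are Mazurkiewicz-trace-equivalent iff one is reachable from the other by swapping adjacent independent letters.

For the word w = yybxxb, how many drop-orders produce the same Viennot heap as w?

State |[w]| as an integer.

15

piece 0:y — minimal
piece 1:y rests on {0:y}
piece 2:b — minimal
piece 3:x rests on {2:b}
piece 4:x rests on {3:x}
piece 5:b rests on {4:x}
minimal pieces: {0:y, 2:b}
ways to finish when only these pieces remain (= sum over removing one remaining piece with nothing left below it):
  1 left: {1}→1  {5}→1
  2 left: {0,1}→1  {1,5}→2  {4,5}→1
  3 left: {0,1,5}→3  {1,4,5}→3  {3,4,5}→1
  4 left: {0,1,4,5}→6  {1,3,4,5}→4  {2,3,4,5}→1
  placing 0:y first → 5 extensions
  placing 2:b first → 10 extensions
total linear extensions = 15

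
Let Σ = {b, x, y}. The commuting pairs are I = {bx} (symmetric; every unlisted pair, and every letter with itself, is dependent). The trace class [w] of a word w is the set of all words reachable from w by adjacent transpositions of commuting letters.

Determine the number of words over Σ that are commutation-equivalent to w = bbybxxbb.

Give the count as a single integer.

10

piece 0:b — minimal
piece 1:b rests on {0:b}
piece 2:y rests on {1:b}
piece 3:b rests on {2:y}
piece 4:x rests on {2:y}
piece 5:x rests on {4:x}
piece 6:b rests on {3:b}
piece 7:b rests on {6:b}
minimal pieces: {0:b}
ways to finish when only these pieces remain (= sum over removing one remaining piece with nothing left below it):
  1 left: {5}→1  {7}→1
  2 left: {4,5}→1  {5,7}→2  {6,7}→1
  3 left: {3,6,7}→1  {4,5,7}→3  {5,6,7}→3
  4 left: {3,5,6,7}→4  {4,5,6,7}→6
  5 left: {3,4,5,6,7}→10
  6 left: {2,3,4,5,6,7}→10
  placing 0:b first → 10 extensions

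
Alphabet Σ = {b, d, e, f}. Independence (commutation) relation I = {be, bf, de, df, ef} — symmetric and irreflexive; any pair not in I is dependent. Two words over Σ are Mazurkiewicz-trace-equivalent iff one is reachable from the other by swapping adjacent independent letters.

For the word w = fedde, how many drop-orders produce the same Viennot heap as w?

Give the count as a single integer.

30

drop 0:f onto floor
drop 1:e onto floor
drop 2:d onto floor
drop 3:d onto {2:d}
drop 4:e onto {1:e}
ground layer = {0:f, 1:e, 2:d}
drop-orders for the pieces not yet dropped (sum over which currently-grounded one goes next):
  1 to go: {0} 1  {3} 1  {4} 1
  2 to go: {0,3} 2  {0,4} 2  {1,4} 1  {2,3} 1  {3,4} 2
  3 to go: {0,1,4} 3  {0,2,3} 3  {0,3,4} 6  {1,3,4} 3  {2,3,4} 3
  if 0:f drops first: 6 orders
  if 1:e drops first: 12 orders
  if 2:d drops first: 12 orders
heap linearizations: 30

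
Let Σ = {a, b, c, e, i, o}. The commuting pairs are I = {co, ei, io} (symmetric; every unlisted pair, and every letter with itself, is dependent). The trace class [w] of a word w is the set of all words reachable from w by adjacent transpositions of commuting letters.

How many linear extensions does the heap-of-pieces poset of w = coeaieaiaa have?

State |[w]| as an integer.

4

piece 0:c — minimal
piece 1:o — minimal
piece 2:e rests on {0:c, 1:o}
piece 3:a rests on {2:e}
piece 4:i rests on {3:a}
piece 5:e rests on {3:a}
piece 6:a rests on {4:i, 5:e}
piece 7:i rests on {6:a}
piece 8:a rests on {7:i}
piece 9:a rests on {8:a}
minimal pieces: {0:c, 1:o}
ways to finish when only these pieces remain (= sum over removing one remaining piece with nothing left below it):
  1 left: {9}→1
  2 left: {8,9}→1
  3 left: {7,8,9}→1
  4 left: {6,7,8,9}→1
  5 left: {4,6,7,8,9}→1  {5,6,7,8,9}→1
  6 left: {4,5,6,7,8,9}→2
  7 left: {3,4,5,6,7,8,9}→2
  8 left: {2,3,4,5,6,7,8,9}→2
  placing 0:c first → 2 extensions
  placing 1:o first → 2 extensions
total linear extensions = 4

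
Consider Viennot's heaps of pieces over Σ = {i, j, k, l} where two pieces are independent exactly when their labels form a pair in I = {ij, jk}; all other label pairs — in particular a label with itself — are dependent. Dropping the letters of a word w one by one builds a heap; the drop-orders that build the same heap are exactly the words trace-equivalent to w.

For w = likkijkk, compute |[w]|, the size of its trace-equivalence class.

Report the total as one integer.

piece 0:l — minimal
piece 1:i rests on {0:l}
piece 2:k rests on {1:i}
piece 3:k rests on {2:k}
piece 4:i rests on {3:k}
piece 5:j rests on {0:l}
piece 6:k rests on {4:i}
piece 7:k rests on {6:k}
minimal pieces: {0:l}
ways to finish when only these pieces remain (= sum over removing one remaining piece with nothing left below it):
  1 left: {5}→1  {7}→1
  2 left: {5,7}→2  {6,7}→1
  3 left: {4,6,7}→1  {5,6,7}→3
  4 left: {3,4,6,7}→1  {4,5,6,7}→4
  5 left: {2,3,4,6,7}→1  {3,4,5,6,7}→5
  6 left: {1,2,3,4,6,7}→1  {2,3,4,5,6,7}→6
  placing 0:l first → 7 extensions

7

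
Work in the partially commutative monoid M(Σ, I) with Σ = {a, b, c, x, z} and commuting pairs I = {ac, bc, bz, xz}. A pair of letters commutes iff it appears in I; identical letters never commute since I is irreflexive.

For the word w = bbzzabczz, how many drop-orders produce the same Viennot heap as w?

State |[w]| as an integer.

54

drop 0:b onto floor
drop 1:b onto {0:b}
drop 2:z onto floor
drop 3:z onto {2:z}
drop 4:a onto {1:b, 3:z}
drop 5:b onto {4:a}
drop 6:c onto {3:z}
drop 7:z onto {4:a, 6:c}
drop 8:z onto {7:z}
ground layer = {0:b, 2:z}
drop-orders for the pieces not yet dropped (sum over which currently-grounded one goes next):
  1 to go: {5} 1  {8} 1
  2 to go: {5,8} 2  {7,8} 1
  3 to go: {5,7,8} 3  {6,7,8} 1
  4 to go: {4,5,7,8} 3  {5,6,7,8} 4
  5 to go: {1,4,5,7,8} 3  {4,5,6,7,8} 7
  6 to go: {0,1,4,5,7,8} 3  {1,4,5,6,7,8} 10  {3,4,5,6,7,8} 7
  7 to go: {0,1,4,5,6,7,8} 13  {1,3,4,5,6,7,8} 17  {2,3,4,5,6,7,8} 7
  if 0:b drops first: 24 orders
  if 2:z drops first: 30 orders
heap linearizations: 54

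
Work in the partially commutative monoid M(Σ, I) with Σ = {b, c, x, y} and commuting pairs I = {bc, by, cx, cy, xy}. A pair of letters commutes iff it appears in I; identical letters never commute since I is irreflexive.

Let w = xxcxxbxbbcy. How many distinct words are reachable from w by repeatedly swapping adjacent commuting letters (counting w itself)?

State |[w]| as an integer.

0(x) covers ∅
1(x) covers 0:x
2(c) covers ∅
3(x) covers 1:x
4(x) covers 3:x
5(b) covers 4:x
6(x) covers 5:b
7(b) covers 6:x
8(b) covers 7:b
9(c) covers 2:c
10(y) covers ∅
floor of heap: 0:x, 2:c, 10:y
completions by unplaced set U, small U first (add the entries for U minus each lowest piece of U):
  |U|=1: {8}:1  {9}:1  {10}:1
  |U|=2: {2,9}:1  {7,8}:1  {8,9}:2  {8,10}:2  {9,10}:2
  |U|=3: {2,8,9}:3  {2,9,10}:3  {6,7,8}:1  {7,8,9}:3  {7,8,10}:3  {8,9,10}:6
  |U|=4: {2,7,8,9}:6  {2,8,9,10}:12  {5,6,7,8}:1  {6,7,8,9}:4  {6,7,8,10}:4  {7,8,9,10}:12
  |U|=5: {2,6,7,8,9}:10  {2,7,8,9,10}:30  {4,5,6,7,8}:1  {5,6,7,8,9}:5  {5,6,7,8,10}:5  {6,7,8,9,10}:20
  |U|=6: {2,5,6,7,8,9}:15  {2,6,7,8,9,10}:60  {3,4,5,6,7,8}:1  {4,5,6,7,8,9}:6  {4,5,6,7,8,10}:6  {5,6,7,8,9,10}:30
  |U|=7: {1,3,4,5,6,7,8}:1  {2,4,5,6,7,8,9}:21  {2,5,6,7,8,9,10}:105  {3,4,5,6,7,8,9}:7  {3,4,5,6,7,8,10}:7  {4,5,6,7,8,9,10}:42
  |U|=8: {0,1,3,4,5,6,7,8}:1  {1,3,4,5,6,7,8,9}:8  {1,3,4,5,6,7,8,10}:8  {2,3,4,5,6,7,8,9}:28  {2,4,5,6,7,8,9,10}:168  {3,4,5,6,7,8,9,10}:56
  |U|=9: {0,1,3,4,5,6,7,8,9}:9  {0,1,3,4,5,6,7,8,10}:9  {1,2,3,4,5,6,7,8,9}:36  {1,3,4,5,6,7,8,9,10}:72  {2,3,4,5,6,7,8,9,10}:252
  start at 0(x): 360
  start at 2(c): 90
  start at 10(y): 45
sum over floor = 495

495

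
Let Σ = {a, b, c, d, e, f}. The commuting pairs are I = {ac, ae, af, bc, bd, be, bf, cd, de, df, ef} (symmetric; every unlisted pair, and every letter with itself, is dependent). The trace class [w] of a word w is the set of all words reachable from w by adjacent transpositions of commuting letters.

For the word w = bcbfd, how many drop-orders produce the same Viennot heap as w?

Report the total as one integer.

drop 0:b onto floor
drop 1:c onto floor
drop 2:b onto {0:b}
drop 3:f onto {1:c}
drop 4:d onto floor
ground layer = {0:b, 1:c, 4:d}
drop-orders for the pieces not yet dropped (sum over which currently-grounded one goes next):
  1 to go: {2} 1  {3} 1  {4} 1
  2 to go: {0,2} 1  {1,3} 1  {2,3} 2  {2,4} 2  {3,4} 2
  3 to go: {0,2,3} 3  {0,2,4} 3  {1,2,3} 3  {1,3,4} 3  {2,3,4} 6
  if 0:b drops first: 12 orders
  if 1:c drops first: 12 orders
  if 4:d drops first: 6 orders
heap linearizations: 30

30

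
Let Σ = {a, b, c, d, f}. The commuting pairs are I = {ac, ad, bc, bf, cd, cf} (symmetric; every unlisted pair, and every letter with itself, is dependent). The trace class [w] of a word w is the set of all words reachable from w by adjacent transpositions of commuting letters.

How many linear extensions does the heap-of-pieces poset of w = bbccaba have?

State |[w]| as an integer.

drop 0:b onto floor
drop 1:b onto {0:b}
drop 2:c onto floor
drop 3:c onto {2:c}
drop 4:a onto {1:b}
drop 5:b onto {4:a}
drop 6:a onto {5:b}
ground layer = {0:b, 2:c}
drop-orders for the pieces not yet dropped (sum over which currently-grounded one goes next):
  1 to go: {3} 1  {6} 1
  2 to go: {2,3} 1  {3,6} 2  {5,6} 1
  3 to go: {2,3,6} 3  {3,5,6} 3  {4,5,6} 1
  4 to go: {1,4,5,6} 1  {2,3,5,6} 6  {3,4,5,6} 4
  5 to go: {0,1,4,5,6} 1  {1,3,4,5,6} 5  {2,3,4,5,6} 10
  if 0:b drops first: 15 orders
  if 2:c drops first: 6 orders
heap linearizations: 21

21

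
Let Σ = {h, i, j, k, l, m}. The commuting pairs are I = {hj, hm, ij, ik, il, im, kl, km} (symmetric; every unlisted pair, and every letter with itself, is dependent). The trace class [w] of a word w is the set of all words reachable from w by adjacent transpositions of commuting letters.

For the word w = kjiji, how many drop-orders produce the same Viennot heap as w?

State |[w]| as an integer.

10

#0=k has no predecessor
#1=j depends on [0:k]
#2=i has no predecessor
#3=j depends on [1:j]
#4=i depends on [2:i]
sources: [0:k, 2:i]
N(rest) = Σ N(rest − s) over sources s of rest; N(one piece) = 1:
  size 1 → [3]=1  [4]=1
  size 2 → [1,3]=1  [2,4]=1  [3,4]=2
  size 3 → [0,1,3]=1  [1,3,4]=3  [2,3,4]=3
  first=0(k) contributes 6
  first=2(i) contributes 4
|[w]| = 10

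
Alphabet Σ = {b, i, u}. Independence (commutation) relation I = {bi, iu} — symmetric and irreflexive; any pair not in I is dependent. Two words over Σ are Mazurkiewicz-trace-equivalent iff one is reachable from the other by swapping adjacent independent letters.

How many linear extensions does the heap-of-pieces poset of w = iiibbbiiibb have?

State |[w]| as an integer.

#0=i has no predecessor
#1=i depends on [0:i]
#2=i depends on [1:i]
#3=b has no predecessor
#4=b depends on [3:b]
#5=b depends on [4:b]
#6=i depends on [2:i]
#7=i depends on [6:i]
#8=i depends on [7:i]
#9=b depends on [5:b]
#10=b depends on [9:b]
sources: [0:i, 3:b]
N(rest) = Σ N(rest − s) over sources s of rest; N(one piece) = 1:
  size 1 → [8]=1  [10]=1
  size 2 → [7,8]=1  [8,10]=2  [9,10]=1
  size 3 → [5,9,10]=1  [6,7,8]=1  [7,8,10]=3  [8,9,10]=3
  size 4 → [2,6,7,8]=1  [4,5,9,10]=1  [5,8,9,10]=4  [6,7,8,10]=4  [7,8,9,10]=6
  size 5 → [1,2,6,7,8]=1  [2,6,7,8,10]=5  [3,4,5,9,10]=1  [4,5,8,9,10]=5  [5,7,8,9,10]=10  [6,7,8,9,10]=10
  size 6 → [0,1,2,6,7,8]=1  [1,2,6,7,8,10]=6  [2,6,7,8,9,10]=15  [3,4,5,8,9,10]=6  [4,5,7,8,9,10]=15  [5,6,7,8,9,10]=20
  size 7 → [0,1,2,6,7,8,10]=7  [1,2,6,7,8,9,10]=21  [2,5,6,7,8,9,10]=35  [3,4,5,7,8,9,10]=21  [4,5,6,7,8,9,10]=35
  size 8 → [0,1,2,6,7,8,9,10]=28  [1,2,5,6,7,8,9,10]=56  [2,4,5,6,7,8,9,10]=70  [3,4,5,6,7,8,9,10]=56
  size 9 → [0,1,2,5,6,7,8,9,10]=84  [1,2,4,5,6,7,8,9,10]=126  [2,3,4,5,6,7,8,9,10]=126
  first=0(i) contributes 252
  first=3(b) contributes 210
|[w]| = 462

462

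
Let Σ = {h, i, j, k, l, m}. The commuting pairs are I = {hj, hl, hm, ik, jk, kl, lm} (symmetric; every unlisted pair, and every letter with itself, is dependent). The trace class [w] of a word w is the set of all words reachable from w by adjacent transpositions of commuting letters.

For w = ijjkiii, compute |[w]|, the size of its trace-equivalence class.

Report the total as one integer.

7

0(i) covers ∅
1(j) covers 0:i
2(j) covers 1:j
3(k) covers ∅
4(i) covers 2:j
5(i) covers 4:i
6(i) covers 5:i
floor of heap: 0:i, 3:k
completions by unplaced set U, small U first (add the entries for U minus each lowest piece of U):
  |U|=1: {3}:1  {6}:1
  |U|=2: {3,6}:2  {5,6}:1
  |U|=3: {3,5,6}:3  {4,5,6}:1
  |U|=4: {2,4,5,6}:1  {3,4,5,6}:4
  |U|=5: {1,2,4,5,6}:1  {2,3,4,5,6}:5
  start at 0(i): 6
  start at 3(k): 1
sum over floor = 7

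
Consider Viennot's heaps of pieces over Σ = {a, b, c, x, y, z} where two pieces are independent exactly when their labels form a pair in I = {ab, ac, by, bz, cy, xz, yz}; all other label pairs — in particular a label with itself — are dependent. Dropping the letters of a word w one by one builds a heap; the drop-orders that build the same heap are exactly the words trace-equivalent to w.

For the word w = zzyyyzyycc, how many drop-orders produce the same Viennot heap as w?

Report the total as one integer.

0(z) covers ∅
1(z) covers 0:z
2(y) covers ∅
3(y) covers 2:y
4(y) covers 3:y
5(z) covers 1:z
6(y) covers 4:y
7(y) covers 6:y
8(c) covers 5:z
9(c) covers 8:c
floor of heap: 0:z, 2:y
completions by unplaced set U, small U first (add the entries for U minus each lowest piece of U):
  |U|=1: {7}:1  {9}:1
  |U|=2: {6,7}:1  {7,9}:2  {8,9}:1
  |U|=3: {4,6,7}:1  {5,8,9}:1  {6,7,9}:3  {7,8,9}:3
  |U|=4: {1,5,8,9}:1  {3,4,6,7}:1  {4,6,7,9}:4  {5,7,8,9}:4  {6,7,8,9}:6
  |U|=5: {0,1,5,8,9}:1  {1,5,7,8,9}:5  {2,3,4,6,7}:1  {3,4,6,7,9}:5  {4,6,7,8,9}:10  {5,6,7,8,9}:10
  |U|=6: {0,1,5,7,8,9}:6  {1,5,6,7,8,9}:15  {2,3,4,6,7,9}:6  {3,4,6,7,8,9}:15  {4,5,6,7,8,9}:20
  |U|=7: {0,1,5,6,7,8,9}:21  {1,4,5,6,7,8,9}:35  {2,3,4,6,7,8,9}:21  {3,4,5,6,7,8,9}:35
  |U|=8: {0,1,4,5,6,7,8,9}:56  {1,3,4,5,6,7,8,9}:70  {2,3,4,5,6,7,8,9}:56
  start at 0(z): 126
  start at 2(y): 126
sum over floor = 252

252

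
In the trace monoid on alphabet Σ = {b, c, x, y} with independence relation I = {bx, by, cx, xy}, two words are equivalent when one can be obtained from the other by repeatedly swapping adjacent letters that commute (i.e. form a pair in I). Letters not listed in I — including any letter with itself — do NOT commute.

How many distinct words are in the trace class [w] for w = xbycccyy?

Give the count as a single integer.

16

0(x) covers ∅
1(b) covers ∅
2(y) covers ∅
3(c) covers 1:b, 2:y
4(c) covers 3:c
5(c) covers 4:c
6(y) covers 5:c
7(y) covers 6:y
floor of heap: 0:x, 1:b, 2:y
completions by unplaced set U, small U first (add the entries for U minus each lowest piece of U):
  |U|=1: {0}:1  {7}:1
  |U|=2: {0,7}:2  {6,7}:1
  |U|=3: {0,6,7}:3  {5,6,7}:1
  |U|=4: {0,5,6,7}:4  {4,5,6,7}:1
  |U|=5: {0,4,5,6,7}:5  {3,4,5,6,7}:1
  |U|=6: {0,3,4,5,6,7}:6  {1,3,4,5,6,7}:1  {2,3,4,5,6,7}:1
  start at 0(x): 2
  start at 1(b): 7
  start at 2(y): 7
sum over floor = 16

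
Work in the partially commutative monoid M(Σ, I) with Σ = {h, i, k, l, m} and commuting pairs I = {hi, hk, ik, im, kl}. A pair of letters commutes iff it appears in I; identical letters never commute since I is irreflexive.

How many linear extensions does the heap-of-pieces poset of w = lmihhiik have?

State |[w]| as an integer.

105

0(l) covers ∅
1(m) covers 0:l
2(i) covers 0:l
3(h) covers 1:m
4(h) covers 3:h
5(i) covers 2:i
6(i) covers 5:i
7(k) covers 1:m
floor of heap: 0:l
completions by unplaced set U, small U first (add the entries for U minus each lowest piece of U):
  |U|=1: {4}:1  {6}:1  {7}:1
  |U|=2: {3,4}:1  {4,6}:2  {4,7}:2  {5,6}:1  {6,7}:2
  |U|=3: {2,5,6}:1  {3,4,6}:3  {3,4,7}:3  {4,5,6}:3  {4,6,7}:6  {5,6,7}:3
  |U|=4: {1,3,4,7}:3  {2,4,5,6}:4  {2,5,6,7}:4  {3,4,5,6}:6  {3,4,6,7}:12  {4,5,6,7}:12
  |U|=5: {1,3,4,6,7}:15  {2,3,4,5,6}:10  {2,4,5,6,7}:20  {3,4,5,6,7}:30
  |U|=6: {1,3,4,5,6,7}:45  {2,3,4,5,6,7}:60
  start at 0(l): 105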